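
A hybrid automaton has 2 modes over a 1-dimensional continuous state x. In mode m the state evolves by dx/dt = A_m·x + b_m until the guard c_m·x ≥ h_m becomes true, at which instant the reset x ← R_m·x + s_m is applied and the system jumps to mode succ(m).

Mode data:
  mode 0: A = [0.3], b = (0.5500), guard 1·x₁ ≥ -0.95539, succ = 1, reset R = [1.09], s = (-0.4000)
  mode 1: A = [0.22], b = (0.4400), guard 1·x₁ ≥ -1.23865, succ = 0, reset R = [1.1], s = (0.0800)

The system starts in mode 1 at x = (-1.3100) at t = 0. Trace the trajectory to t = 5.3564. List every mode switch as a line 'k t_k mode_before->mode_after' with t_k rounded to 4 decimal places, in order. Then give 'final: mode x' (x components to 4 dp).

1 0.4473 1->0
2 2.0012 0->1
3 3.4085 1->0
4 4.9625 0->1
final: 1 -1.3908

Mode 1: guard c·x = -1.2387 hit at Δt = 0.4473 (t = 0.4473), x⁻ = (-1.2387) → reset → x⁺ = (-1.2825), jump to mode 0
Mode 0: guard c·x = -0.9554 hit at Δt = 1.5539 (t = 2.0012), x⁻ = (-0.9554) → reset → x⁺ = (-1.4414), jump to mode 1
Mode 1: guard c·x = -1.2387 hit at Δt = 1.4073 (t = 3.4085), x⁻ = (-1.2387) → reset → x⁺ = (-1.2825), jump to mode 0
Mode 0: guard c·x = -0.9554 hit at Δt = 1.5539 (t = 4.9625), x⁻ = (-0.9554) → reset → x⁺ = (-1.4414), jump to mode 1
Mode 1: flow for 0.3939 to horizon, guard not reached → x = (-1.3908)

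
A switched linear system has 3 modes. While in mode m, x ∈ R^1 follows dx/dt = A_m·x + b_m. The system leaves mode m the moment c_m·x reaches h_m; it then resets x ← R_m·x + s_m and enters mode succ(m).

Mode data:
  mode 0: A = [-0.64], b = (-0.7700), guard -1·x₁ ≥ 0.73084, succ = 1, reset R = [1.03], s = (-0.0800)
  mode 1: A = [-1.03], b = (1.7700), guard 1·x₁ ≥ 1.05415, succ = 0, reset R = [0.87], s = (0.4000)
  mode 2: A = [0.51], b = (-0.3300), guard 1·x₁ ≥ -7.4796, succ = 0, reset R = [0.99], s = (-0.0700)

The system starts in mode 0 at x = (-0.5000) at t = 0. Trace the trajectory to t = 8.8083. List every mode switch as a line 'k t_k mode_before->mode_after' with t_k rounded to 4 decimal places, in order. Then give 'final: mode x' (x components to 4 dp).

1 0.6218 0->1
2 1.9282 1->0
3 4.5446 0->1
4 5.8511 1->0
5 8.4675 0->1
final: 1 -0.0775

Mode 0: guard c·x = 0.7308 hit at Δt = 0.6218 (t = 0.6218), x⁻ = (-0.7308) → reset → x⁺ = (-0.8328), jump to mode 1
Mode 1: guard c·x = 1.0541 hit at Δt = 1.3064 (t = 1.9282), x⁻ = (1.0541) → reset → x⁺ = (1.3171), jump to mode 0
Mode 0: guard c·x = 0.7308 hit at Δt = 2.6164 (t = 4.5446), x⁻ = (-0.7308) → reset → x⁺ = (-0.8328), jump to mode 1
Mode 1: guard c·x = 1.0541 hit at Δt = 1.3064 (t = 5.8511), x⁻ = (1.0541) → reset → x⁺ = (1.3171), jump to mode 0
Mode 0: guard c·x = 0.7308 hit at Δt = 2.6164 (t = 8.4675), x⁻ = (-0.7308) → reset → x⁺ = (-0.8328), jump to mode 1
Mode 1: flow for 0.3408 to horizon, guard not reached → x = (-0.0775)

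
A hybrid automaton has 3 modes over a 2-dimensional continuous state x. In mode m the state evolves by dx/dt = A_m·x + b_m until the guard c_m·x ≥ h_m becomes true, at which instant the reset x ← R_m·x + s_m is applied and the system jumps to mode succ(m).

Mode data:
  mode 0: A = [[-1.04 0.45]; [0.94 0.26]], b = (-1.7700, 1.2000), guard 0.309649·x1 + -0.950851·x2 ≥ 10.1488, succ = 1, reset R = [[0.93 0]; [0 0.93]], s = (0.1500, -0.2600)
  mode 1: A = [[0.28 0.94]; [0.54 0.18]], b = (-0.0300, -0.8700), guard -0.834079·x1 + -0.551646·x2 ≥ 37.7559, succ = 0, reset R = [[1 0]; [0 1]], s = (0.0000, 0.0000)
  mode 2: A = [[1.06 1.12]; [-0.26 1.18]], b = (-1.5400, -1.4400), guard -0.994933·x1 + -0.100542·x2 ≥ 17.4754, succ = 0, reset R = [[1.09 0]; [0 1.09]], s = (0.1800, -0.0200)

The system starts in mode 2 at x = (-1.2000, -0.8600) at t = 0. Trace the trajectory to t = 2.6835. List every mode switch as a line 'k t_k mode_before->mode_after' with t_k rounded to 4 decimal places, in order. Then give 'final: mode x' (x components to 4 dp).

1 1.3463 2->0
2 1.9687 0->1
final: 1 -27.8904 -24.3288

Mode 2: guard c·x = 17.4754 hit at Δt = 1.3463 (t = 1.3463), x⁻ = (-17.0917, -4.6777) → reset → x⁺ = (-18.4499, -5.1187), jump to mode 0
Mode 0: guard c·x = 10.1488 hit at Δt = 0.6224 (t = 1.9687), x⁻ = (-12.6587, -14.7957) → reset → x⁺ = (-11.6226, -14.0200), jump to mode 1
Mode 1: flow for 0.7148 to horizon, guard not reached → x = (-27.8904, -24.3288)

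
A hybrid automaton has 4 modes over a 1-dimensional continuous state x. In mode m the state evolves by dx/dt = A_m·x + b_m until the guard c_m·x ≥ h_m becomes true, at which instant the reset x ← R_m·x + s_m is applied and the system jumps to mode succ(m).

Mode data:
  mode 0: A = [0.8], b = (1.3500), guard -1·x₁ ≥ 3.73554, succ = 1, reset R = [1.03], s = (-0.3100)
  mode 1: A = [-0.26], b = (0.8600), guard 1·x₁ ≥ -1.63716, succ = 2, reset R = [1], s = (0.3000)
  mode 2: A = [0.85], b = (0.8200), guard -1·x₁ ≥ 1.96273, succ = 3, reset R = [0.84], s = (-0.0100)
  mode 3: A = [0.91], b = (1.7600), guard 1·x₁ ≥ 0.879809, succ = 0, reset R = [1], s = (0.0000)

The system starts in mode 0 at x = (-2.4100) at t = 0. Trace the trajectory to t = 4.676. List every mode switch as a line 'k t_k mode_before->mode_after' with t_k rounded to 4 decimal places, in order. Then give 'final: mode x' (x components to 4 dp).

1 1.3024 0->1
2 2.8867 1->2
3 4.0463 2->3
final: 3 -1.4457

Mode 0: guard c·x = 3.7355 hit at Δt = 1.3024 (t = 1.3024), x⁻ = (-3.7355) → reset → x⁺ = (-4.1576), jump to mode 1
Mode 1: guard c·x = -1.6372 hit at Δt = 1.5843 (t = 2.8867), x⁻ = (-1.6372) → reset → x⁺ = (-1.3372), jump to mode 2
Mode 2: guard c·x = 1.9627 hit at Δt = 1.1596 (t = 4.0463), x⁻ = (-1.9627) → reset → x⁺ = (-1.6587), jump to mode 3
Mode 3: flow for 0.6297 to horizon, guard not reached → x = (-1.4457)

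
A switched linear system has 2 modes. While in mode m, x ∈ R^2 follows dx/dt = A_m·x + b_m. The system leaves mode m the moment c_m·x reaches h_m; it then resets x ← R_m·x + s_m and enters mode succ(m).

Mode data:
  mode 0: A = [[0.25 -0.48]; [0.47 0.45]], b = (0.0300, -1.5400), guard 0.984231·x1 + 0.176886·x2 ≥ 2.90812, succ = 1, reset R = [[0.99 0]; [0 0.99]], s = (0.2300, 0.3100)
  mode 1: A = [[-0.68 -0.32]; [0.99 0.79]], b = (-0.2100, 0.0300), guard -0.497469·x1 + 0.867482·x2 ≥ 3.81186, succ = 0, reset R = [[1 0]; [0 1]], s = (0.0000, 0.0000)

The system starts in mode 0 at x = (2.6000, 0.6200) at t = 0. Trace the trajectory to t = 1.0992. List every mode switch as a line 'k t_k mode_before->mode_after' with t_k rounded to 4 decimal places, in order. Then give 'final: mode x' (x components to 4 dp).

1 0.5858 0->1
final: 1 1.7800 2.9513

Mode 0: guard c·x = 2.9081 hit at Δt = 0.5858 (t = 0.5858), x⁻ = (2.8416, 0.6294) → reset → x⁺ = (3.0432, 0.9331), jump to mode 1
Mode 1: flow for 0.5134 to horizon, guard not reached → x = (1.7800, 2.9513)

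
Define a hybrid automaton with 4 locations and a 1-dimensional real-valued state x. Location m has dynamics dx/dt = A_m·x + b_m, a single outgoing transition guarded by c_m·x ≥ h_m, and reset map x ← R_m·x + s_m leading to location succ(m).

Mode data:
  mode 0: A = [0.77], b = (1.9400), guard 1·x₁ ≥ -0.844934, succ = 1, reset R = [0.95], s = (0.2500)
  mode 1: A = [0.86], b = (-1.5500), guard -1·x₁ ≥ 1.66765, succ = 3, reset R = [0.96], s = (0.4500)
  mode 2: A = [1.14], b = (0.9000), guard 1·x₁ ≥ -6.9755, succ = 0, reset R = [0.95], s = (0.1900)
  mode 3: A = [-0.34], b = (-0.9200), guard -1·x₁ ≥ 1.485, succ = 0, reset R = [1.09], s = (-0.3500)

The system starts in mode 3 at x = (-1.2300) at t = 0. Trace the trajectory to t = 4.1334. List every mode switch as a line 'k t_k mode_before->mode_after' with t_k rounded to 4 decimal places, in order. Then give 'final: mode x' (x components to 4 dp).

1 0.5579 3->0
2 2.0019 0->1
3 2.4526 1->3
4 3.1639 3->0
final: 0 -1.3575

Mode 3: guard c·x = 1.4850 hit at Δt = 0.5579 (t = 0.5579), x⁻ = (-1.4850) → reset → x⁺ = (-1.9687), jump to mode 0
Mode 0: guard c·x = -0.8449 hit at Δt = 1.4440 (t = 2.0019), x⁻ = (-0.8449) → reset → x⁺ = (-0.5527), jump to mode 1
Mode 1: guard c·x = 1.6677 hit at Δt = 0.4507 (t = 2.4526), x⁻ = (-1.6677) → reset → x⁺ = (-1.1509), jump to mode 3
Mode 3: guard c·x = 1.4850 hit at Δt = 0.7114 (t = 3.1639), x⁻ = (-1.4850) → reset → x⁺ = (-1.9686), jump to mode 0
Mode 0: flow for 0.9695 to horizon, guard not reached → x = (-1.3575)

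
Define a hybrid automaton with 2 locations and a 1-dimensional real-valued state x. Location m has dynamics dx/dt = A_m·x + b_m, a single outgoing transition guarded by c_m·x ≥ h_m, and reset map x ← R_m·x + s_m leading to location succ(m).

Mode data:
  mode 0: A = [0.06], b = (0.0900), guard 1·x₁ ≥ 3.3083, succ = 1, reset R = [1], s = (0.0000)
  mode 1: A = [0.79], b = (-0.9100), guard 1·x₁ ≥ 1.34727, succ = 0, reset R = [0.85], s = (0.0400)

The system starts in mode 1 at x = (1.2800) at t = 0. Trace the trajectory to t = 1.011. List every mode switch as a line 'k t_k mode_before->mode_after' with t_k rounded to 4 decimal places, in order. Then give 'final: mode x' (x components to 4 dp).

Mode 1: guard c·x = 1.3473 hit at Δt = 0.5343 (t = 0.5343), x⁻ = (1.3473) → reset → x⁺ = (1.1852), jump to mode 0
Mode 0: flow for 0.4767 to horizon, guard not reached → x = (1.2631)

1 0.5343 1->0
final: 0 1.2631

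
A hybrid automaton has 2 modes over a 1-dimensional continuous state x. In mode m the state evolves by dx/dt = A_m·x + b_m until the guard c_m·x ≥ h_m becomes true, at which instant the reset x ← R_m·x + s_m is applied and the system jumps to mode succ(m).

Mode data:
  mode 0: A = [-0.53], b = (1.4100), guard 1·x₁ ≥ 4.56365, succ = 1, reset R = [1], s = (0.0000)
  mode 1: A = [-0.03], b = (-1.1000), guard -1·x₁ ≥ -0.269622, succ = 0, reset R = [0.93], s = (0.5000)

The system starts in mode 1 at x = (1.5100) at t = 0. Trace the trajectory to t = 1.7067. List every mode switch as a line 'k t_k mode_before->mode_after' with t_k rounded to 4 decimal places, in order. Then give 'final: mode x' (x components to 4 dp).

Mode 1: guard c·x = -0.2696 hit at Δt = 1.1010 (t = 1.1010), x⁻ = (0.2696) → reset → x⁺ = (0.7507), jump to mode 0
Mode 0: flow for 0.6057 to horizon, guard not reached → x = (1.2751)

1 1.1010 1->0
final: 0 1.2751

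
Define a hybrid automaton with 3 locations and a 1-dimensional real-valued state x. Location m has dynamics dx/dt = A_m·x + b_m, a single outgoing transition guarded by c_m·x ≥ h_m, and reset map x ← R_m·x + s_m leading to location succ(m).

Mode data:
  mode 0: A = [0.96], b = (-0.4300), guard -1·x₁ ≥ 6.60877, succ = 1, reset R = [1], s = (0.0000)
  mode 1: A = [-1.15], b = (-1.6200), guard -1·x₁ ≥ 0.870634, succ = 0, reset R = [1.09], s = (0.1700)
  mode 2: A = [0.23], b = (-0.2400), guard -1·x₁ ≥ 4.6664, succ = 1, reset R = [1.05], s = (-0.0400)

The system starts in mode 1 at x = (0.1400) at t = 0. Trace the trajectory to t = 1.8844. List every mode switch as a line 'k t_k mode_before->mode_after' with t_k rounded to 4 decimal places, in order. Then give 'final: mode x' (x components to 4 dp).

1 0.9193 1->0
final: 0 -2.6508

Mode 1: guard c·x = 0.8706 hit at Δt = 0.9193 (t = 0.9193), x⁻ = (-0.8706) → reset → x⁺ = (-0.7790), jump to mode 0
Mode 0: flow for 0.9651 to horizon, guard not reached → x = (-2.6508)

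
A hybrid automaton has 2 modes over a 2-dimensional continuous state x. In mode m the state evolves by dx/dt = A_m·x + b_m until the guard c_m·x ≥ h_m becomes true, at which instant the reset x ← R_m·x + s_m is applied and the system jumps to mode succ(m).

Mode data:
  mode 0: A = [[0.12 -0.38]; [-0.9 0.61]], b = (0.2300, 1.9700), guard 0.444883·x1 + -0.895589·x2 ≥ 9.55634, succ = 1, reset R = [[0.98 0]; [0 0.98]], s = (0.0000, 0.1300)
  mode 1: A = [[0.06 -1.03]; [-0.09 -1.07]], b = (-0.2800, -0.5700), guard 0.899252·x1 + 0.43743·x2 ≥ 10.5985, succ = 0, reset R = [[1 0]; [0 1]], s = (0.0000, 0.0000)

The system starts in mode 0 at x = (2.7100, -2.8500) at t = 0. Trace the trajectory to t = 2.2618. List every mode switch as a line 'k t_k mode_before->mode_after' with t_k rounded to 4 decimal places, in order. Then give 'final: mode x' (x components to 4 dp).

1 1.1165 0->1
final: 1 11.5234 -3.1763

Mode 0: guard c·x = 9.5563 hit at Δt = 1.1165 (t = 1.1165), x⁻ = (5.5570, -7.9100) → reset → x⁺ = (5.4458, -7.6218), jump to mode 1
Mode 1: flow for 1.1453 to horizon, guard not reached → x = (11.5234, -3.1763)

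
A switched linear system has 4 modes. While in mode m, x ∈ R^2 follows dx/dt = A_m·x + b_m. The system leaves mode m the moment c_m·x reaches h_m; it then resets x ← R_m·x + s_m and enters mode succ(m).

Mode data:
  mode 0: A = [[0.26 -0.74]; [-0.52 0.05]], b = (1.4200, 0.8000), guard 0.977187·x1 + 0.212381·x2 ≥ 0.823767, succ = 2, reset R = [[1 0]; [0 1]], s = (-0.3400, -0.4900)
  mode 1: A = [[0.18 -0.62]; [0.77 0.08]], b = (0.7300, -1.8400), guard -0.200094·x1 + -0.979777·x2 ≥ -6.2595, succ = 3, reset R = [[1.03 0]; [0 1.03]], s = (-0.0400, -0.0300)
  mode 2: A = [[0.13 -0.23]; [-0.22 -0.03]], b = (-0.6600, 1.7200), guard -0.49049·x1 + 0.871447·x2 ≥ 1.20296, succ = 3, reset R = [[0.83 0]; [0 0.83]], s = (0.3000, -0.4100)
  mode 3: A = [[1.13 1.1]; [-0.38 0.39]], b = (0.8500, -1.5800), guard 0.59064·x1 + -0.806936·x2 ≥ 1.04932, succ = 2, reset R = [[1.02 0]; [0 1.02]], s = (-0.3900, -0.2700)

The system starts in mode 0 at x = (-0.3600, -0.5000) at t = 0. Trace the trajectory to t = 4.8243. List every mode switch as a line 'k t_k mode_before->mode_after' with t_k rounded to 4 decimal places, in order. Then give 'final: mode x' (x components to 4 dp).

1 0.7322 0->2
2 1.7781 2->3
3 2.3969 3->2
4 3.6764 2->3
5 4.2440 3->2
final: 2 0.6724 0.2948

Mode 0: guard c·x = 0.8238 hit at Δt = 0.7322 (t = 0.7322), x⁻ = (0.8465, -0.0160) → reset → x⁺ = (0.5065, -0.5060), jump to mode 2
Mode 2: guard c·x = 1.2030 hit at Δt = 1.0459 (t = 1.7781), x⁻ = (-0.2463, 1.2418) → reset → x⁺ = (0.0955, 0.6207), jump to mode 3
Mode 3: guard c·x = 1.0493 hit at Δt = 0.6188 (t = 2.3969), x⁻ = (1.1298, -0.4734) → reset → x⁺ = (0.7624, -0.7529), jump to mode 2
Mode 2: guard c·x = 1.2030 hit at Δt = 1.2795 (t = 3.6764), x⁻ = (-0.0967, 1.3260) → reset → x⁺ = (0.2198, 0.6906), jump to mode 3
Mode 3: guard c·x = 1.0493 hit at Δt = 0.5676 (t = 4.2440), x⁻ = (1.3352, -0.3231) → reset → x⁺ = (0.9719, -0.5995), jump to mode 2
Mode 2: flow for 0.5803 to horizon, guard not reached → x = (0.6724, 0.2948)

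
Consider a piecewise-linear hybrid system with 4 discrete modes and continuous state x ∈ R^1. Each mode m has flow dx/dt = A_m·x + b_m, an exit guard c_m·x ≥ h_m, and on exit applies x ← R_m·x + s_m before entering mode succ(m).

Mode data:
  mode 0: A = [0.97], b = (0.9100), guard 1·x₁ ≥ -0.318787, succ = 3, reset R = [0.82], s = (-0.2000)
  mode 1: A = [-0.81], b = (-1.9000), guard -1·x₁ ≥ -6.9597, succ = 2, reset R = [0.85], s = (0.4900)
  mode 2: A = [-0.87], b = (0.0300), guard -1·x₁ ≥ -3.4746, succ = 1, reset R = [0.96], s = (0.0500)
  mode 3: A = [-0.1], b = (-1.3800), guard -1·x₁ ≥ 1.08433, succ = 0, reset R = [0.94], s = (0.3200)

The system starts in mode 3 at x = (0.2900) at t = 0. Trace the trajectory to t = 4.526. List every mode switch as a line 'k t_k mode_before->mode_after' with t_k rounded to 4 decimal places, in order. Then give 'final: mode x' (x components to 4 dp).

1 1.0263 3->0
2 2.0085 0->3
3 2.4868 3->0
4 3.4690 0->3
5 3.9473 3->0
final: 0 -0.5194

Mode 3: guard c·x = 1.0843 hit at Δt = 1.0263 (t = 1.0263), x⁻ = (-1.0843) → reset → x⁺ = (-0.6993), jump to mode 0
Mode 0: guard c·x = -0.3188 hit at Δt = 0.9822 (t = 2.0085), x⁻ = (-0.3188) → reset → x⁺ = (-0.4614), jump to mode 3
Mode 3: guard c·x = 1.0843 hit at Δt = 0.4783 (t = 2.4868), x⁻ = (-1.0843) → reset → x⁺ = (-0.6993), jump to mode 0
Mode 0: guard c·x = -0.3188 hit at Δt = 0.9822 (t = 3.4690), x⁻ = (-0.3188) → reset → x⁺ = (-0.4614), jump to mode 3
Mode 3: guard c·x = 1.0843 hit at Δt = 0.4783 (t = 3.9473), x⁻ = (-1.0843) → reset → x⁺ = (-0.6993), jump to mode 0
Mode 0: flow for 0.5787 to horizon, guard not reached → x = (-0.5194)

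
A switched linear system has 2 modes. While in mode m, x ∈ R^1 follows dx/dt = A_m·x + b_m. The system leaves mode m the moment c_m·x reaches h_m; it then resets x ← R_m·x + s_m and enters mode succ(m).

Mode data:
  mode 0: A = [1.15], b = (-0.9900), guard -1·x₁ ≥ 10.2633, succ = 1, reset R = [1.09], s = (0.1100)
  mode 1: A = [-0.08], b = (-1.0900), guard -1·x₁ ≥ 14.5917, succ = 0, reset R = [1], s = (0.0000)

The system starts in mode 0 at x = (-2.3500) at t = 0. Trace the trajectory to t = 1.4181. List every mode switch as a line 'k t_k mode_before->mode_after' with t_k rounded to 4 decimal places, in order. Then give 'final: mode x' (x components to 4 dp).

Mode 0: guard c·x = 10.2633 hit at Δt = 1.0805 (t = 1.0805), x⁻ = (-10.2633) → reset → x⁺ = (-11.0770), jump to mode 1
Mode 1: flow for 0.3376 to horizon, guard not reached → x = (-11.1449)

1 1.0805 0->1
final: 1 -11.1449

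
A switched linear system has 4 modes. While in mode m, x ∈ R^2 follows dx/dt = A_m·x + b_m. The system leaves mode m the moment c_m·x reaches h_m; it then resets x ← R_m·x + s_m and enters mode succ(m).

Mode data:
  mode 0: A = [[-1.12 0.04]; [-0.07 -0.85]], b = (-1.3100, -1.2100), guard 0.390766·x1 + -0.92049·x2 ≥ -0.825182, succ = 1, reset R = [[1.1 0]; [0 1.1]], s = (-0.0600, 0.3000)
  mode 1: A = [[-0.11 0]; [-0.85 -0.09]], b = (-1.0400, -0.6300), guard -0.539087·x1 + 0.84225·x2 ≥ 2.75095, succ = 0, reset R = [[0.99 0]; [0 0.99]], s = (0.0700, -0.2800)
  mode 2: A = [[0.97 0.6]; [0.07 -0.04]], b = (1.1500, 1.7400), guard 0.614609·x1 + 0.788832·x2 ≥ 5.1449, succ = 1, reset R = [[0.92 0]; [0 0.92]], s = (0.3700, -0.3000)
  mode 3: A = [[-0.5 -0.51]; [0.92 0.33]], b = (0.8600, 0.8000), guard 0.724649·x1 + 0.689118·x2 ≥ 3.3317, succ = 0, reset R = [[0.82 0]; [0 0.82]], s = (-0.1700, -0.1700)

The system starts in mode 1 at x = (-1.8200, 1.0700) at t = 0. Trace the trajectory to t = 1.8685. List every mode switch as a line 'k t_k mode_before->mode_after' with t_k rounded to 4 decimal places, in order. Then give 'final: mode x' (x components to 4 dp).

Mode 1: guard c·x = 2.7510 hit at Δt = 0.6684 (t = 0.6684), x⁻ = (-2.3612, 1.7549) → reset → x⁺ = (-2.2676, 1.4574), jump to mode 0
Mode 0: guard c·x = -0.8252 hit at Δt = 0.7280 (t = 1.3964), x⁻ = (-1.6419, 0.1995) → reset → x⁺ = (-1.8660, 0.5194), jump to mode 1
Mode 1: flow for 0.4721 to horizon, guard not reached → x = (-2.2501, 1.0164)

1 0.6684 1->0
2 1.3964 0->1
final: 1 -2.2501 1.0164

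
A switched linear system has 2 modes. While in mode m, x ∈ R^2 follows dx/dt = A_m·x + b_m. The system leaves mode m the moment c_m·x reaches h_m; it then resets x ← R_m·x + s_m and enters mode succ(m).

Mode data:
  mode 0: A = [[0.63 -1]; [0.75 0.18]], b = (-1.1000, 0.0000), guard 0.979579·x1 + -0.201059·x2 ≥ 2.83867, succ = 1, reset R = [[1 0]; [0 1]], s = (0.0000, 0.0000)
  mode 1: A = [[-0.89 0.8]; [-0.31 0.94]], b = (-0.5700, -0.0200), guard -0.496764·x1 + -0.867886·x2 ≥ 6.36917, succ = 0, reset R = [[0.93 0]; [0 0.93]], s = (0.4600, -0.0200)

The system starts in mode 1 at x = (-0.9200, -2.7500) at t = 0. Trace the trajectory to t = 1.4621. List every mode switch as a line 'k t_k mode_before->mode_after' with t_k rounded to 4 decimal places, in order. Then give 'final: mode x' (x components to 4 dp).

1 0.9019 1->0
final: 0 0.0726 -6.4123

Mode 1: guard c·x = 6.3692 hit at Δt = 0.9019 (t = 0.9019), x⁻ = (-2.8765, -5.6922) → reset → x⁺ = (-2.2152, -5.3138), jump to mode 0
Mode 0: flow for 0.5602 to horizon, guard not reached → x = (0.0726, -6.4123)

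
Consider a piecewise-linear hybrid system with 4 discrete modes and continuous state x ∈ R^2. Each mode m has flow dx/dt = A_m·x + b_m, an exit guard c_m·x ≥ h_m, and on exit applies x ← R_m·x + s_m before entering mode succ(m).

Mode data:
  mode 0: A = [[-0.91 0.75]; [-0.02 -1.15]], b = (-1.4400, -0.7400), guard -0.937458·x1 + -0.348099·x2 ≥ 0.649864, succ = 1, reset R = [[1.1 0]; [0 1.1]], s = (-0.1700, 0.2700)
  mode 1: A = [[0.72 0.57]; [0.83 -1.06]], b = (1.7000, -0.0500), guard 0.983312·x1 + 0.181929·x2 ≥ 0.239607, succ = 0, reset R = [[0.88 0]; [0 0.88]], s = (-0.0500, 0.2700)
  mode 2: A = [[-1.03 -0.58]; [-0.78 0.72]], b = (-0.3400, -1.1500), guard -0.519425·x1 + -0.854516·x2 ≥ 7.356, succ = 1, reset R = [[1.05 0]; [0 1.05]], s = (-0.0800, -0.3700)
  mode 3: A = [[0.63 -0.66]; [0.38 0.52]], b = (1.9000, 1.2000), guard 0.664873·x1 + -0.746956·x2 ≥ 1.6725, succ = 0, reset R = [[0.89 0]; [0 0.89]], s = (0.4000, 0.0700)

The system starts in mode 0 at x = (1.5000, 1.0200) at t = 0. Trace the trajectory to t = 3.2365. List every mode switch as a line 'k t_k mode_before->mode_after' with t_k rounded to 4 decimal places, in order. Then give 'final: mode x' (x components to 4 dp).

1 1.3081 0->1
2 2.1002 1->0
3 2.7090 0->1
final: 1 -0.1668 -0.1874

Mode 0: guard c·x = 0.6499 hit at Δt = 1.3081 (t = 1.3081), x⁻ = (-0.5910, -0.2752) → reset → x⁺ = (-0.8201, -0.0328), jump to mode 1
Mode 1: guard c·x = 0.2396 hit at Δt = 0.7921 (t = 2.1002), x⁻ = (0.2715, -0.1504) → reset → x⁺ = (0.1889, 0.1376), jump to mode 0
Mode 0: guard c·x = 0.6499 hit at Δt = 0.6088 (t = 2.7090), x⁻ = (-0.5992, -0.2533) → reset → x⁺ = (-0.8291, -0.0086), jump to mode 1
Mode 1: flow for 0.5275 to horizon, guard not reached → x = (-0.1668, -0.1874)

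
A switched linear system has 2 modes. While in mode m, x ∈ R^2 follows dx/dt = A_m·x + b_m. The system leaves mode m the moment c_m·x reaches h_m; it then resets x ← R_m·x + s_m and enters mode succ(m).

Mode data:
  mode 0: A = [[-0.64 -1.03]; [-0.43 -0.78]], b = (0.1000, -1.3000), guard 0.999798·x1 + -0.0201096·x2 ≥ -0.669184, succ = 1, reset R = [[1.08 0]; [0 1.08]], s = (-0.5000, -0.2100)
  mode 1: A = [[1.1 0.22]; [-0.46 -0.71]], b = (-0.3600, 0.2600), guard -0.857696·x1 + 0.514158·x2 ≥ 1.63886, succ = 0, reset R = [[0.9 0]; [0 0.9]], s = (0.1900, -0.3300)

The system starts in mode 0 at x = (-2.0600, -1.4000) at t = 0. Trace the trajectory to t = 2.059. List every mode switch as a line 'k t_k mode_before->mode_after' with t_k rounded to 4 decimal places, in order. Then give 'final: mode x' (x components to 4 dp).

Mode 0: guard c·x = -0.6692 hit at Δt = 0.6017 (t = 0.6017), x⁻ = (-0.6942, -1.2371) → reset → x⁺ = (-1.2497, -1.5460), jump to mode 1
Mode 1: guard c·x = 1.6389 hit at Δt = 0.4319 (t = 1.0336), x⁻ = (-2.3511, -0.7345) → reset → x⁺ = (-1.9260, -0.9911), jump to mode 0
Mode 0: guard c·x = -0.6692 hit at Δt = 0.6499 (t = 1.6835), x⁻ = (-0.6893, -0.9936) → reset → x⁺ = (-1.2444, -1.2831), jump to mode 1
Mode 1: flow for 0.3755 to horizon, guard not reached → x = (-2.1488, -0.6409)

1 0.6017 0->1
2 1.0336 1->0
3 1.6835 0->1
final: 1 -2.1488 -0.6409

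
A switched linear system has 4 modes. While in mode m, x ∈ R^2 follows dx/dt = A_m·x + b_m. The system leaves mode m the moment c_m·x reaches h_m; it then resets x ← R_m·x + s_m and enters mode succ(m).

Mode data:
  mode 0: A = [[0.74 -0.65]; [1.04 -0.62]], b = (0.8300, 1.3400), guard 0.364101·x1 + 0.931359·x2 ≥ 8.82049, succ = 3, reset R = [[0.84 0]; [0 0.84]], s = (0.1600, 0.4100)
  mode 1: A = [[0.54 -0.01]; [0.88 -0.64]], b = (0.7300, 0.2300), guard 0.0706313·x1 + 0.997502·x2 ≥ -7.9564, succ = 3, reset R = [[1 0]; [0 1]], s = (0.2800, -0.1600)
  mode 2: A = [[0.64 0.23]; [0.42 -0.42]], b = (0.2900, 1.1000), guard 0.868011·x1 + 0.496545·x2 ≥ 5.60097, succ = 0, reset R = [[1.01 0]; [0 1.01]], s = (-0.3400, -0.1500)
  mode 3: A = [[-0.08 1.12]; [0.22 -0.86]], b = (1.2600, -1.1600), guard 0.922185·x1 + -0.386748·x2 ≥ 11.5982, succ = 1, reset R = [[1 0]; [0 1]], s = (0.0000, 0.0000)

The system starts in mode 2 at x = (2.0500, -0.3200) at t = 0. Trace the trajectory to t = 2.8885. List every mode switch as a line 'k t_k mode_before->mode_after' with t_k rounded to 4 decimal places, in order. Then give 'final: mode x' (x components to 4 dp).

1 1.1832 2->0
2 2.0957 0->3
final: 3 10.6992 3.4930

Mode 2: guard c·x = 5.6010 hit at Δt = 1.1832 (t = 1.1832), x⁻ = (5.1936, 2.2010) → reset → x⁺ = (4.9055, 2.0730), jump to mode 0
Mode 0: guard c·x = 8.8205 hit at Δt = 0.9125 (t = 2.0957), x⁻ = (7.2126, 6.6509) → reset → x⁺ = (6.2186, 5.9967), jump to mode 3
Mode 3: flow for 0.7928 to horizon, guard not reached → x = (10.6992, 3.4930)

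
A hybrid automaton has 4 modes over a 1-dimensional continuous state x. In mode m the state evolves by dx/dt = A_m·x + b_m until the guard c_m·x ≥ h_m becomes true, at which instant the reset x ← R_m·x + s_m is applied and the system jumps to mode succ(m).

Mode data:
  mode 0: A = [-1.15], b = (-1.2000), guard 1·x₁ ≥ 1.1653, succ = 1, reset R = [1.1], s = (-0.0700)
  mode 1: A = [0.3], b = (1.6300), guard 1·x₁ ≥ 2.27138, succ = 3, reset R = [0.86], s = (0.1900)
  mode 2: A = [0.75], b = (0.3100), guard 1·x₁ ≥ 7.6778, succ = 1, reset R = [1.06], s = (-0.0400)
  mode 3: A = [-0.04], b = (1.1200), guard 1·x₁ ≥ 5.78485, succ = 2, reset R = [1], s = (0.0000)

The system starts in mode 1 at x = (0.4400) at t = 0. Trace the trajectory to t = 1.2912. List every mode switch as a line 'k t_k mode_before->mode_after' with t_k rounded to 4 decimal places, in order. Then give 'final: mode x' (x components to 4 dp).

Mode 1: guard c·x = 2.2714 hit at Δt = 0.9047 (t = 0.9047), x⁻ = (2.2714) → reset → x⁺ = (2.1434), jump to mode 3
Mode 3: flow for 0.3865 to horizon, guard not reached → x = (2.5401)

1 0.9047 1->3
final: 3 2.5401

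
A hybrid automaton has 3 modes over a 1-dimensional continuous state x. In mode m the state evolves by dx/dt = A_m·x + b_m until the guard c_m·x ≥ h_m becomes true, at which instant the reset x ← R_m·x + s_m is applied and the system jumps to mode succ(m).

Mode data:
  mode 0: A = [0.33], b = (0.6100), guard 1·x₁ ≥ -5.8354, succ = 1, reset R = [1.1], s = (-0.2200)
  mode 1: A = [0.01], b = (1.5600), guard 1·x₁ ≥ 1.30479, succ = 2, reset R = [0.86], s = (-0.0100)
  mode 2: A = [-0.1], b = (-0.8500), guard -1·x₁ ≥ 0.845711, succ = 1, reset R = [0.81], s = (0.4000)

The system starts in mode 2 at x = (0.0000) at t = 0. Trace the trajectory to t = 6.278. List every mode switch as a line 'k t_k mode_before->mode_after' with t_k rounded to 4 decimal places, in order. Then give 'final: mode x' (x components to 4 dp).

Mode 2: guard c·x = 0.8457 hit at Δt = 1.0480 (t = 1.0480), x⁻ = (-0.8457) → reset → x⁺ = (-0.2850), jump to mode 1
Mode 1: guard c·x = 1.3048 hit at Δt = 1.0158 (t = 2.0638), x⁻ = (1.3048) → reset → x⁺ = (1.1121), jump to mode 2
Mode 2: guard c·x = 0.8457 hit at Δt = 2.2776 (t = 4.3414), x⁻ = (-0.8457) → reset → x⁺ = (-0.2850), jump to mode 1
Mode 1: guard c·x = 1.3048 hit at Δt = 1.0158 (t = 5.3572), x⁻ = (1.3048) → reset → x⁺ = (1.1121), jump to mode 2
Mode 2: flow for 0.9208 to horizon, guard not reached → x = (0.2666)

1 1.0480 2->1
2 2.0638 1->2
3 4.3414 2->1
4 5.3572 1->2
final: 2 0.2666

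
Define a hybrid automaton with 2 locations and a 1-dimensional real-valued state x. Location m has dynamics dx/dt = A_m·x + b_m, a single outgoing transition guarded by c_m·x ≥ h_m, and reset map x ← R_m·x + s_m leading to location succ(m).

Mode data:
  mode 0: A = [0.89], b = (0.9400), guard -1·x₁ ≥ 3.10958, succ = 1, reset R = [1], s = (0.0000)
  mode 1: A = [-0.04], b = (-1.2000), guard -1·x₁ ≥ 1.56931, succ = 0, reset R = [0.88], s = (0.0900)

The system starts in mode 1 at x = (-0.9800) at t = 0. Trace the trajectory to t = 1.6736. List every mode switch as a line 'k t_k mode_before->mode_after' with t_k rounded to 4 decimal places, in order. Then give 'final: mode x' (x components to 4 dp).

Mode 1: guard c·x = 1.5693 hit at Δt = 0.5129 (t = 0.5129), x⁻ = (-1.5693) → reset → x⁺ = (-1.2910), jump to mode 0
Mode 0: flow for 1.1607 to horizon, guard not reached → x = (-1.7159)

1 0.5129 1->0
final: 0 -1.7159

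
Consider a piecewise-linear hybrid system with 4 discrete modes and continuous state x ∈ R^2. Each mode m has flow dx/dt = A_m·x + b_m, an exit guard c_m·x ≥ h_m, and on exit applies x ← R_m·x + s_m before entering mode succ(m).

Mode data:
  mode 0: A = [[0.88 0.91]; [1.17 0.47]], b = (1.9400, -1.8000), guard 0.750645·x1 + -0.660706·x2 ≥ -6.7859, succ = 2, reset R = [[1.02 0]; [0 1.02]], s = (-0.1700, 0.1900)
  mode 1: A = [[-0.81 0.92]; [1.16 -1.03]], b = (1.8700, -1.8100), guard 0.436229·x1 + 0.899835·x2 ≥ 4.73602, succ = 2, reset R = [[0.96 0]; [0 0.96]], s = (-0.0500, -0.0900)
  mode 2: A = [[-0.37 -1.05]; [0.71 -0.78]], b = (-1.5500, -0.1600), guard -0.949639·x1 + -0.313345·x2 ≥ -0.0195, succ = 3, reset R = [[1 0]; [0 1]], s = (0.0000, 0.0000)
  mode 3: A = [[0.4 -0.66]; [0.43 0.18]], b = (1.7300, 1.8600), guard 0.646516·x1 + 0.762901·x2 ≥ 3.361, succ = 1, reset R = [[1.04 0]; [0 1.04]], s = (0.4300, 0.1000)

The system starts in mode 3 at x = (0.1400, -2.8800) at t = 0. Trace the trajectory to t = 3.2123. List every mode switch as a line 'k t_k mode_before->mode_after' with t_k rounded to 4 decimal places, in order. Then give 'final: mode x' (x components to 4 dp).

Mode 3: guard c·x = 3.3610 hit at Δt = 1.2368 (t = 1.2368), x⁻ = (4.7308, 0.3965) → reset → x⁺ = (5.3500, 0.5124), jump to mode 1
Mode 1: guard c·x = 4.7360 hit at Δt = 1.2488 (t = 2.4856), x⁻ = (4.9590, 2.8591) → reset → x⁺ = (4.7107, 2.6548), jump to mode 2
Mode 2: flow for 0.7267 to horizon, guard not reached → x = (0.8248, 2.3937)

1 1.2368 3->1
2 2.4856 1->2
final: 2 0.8248 2.3937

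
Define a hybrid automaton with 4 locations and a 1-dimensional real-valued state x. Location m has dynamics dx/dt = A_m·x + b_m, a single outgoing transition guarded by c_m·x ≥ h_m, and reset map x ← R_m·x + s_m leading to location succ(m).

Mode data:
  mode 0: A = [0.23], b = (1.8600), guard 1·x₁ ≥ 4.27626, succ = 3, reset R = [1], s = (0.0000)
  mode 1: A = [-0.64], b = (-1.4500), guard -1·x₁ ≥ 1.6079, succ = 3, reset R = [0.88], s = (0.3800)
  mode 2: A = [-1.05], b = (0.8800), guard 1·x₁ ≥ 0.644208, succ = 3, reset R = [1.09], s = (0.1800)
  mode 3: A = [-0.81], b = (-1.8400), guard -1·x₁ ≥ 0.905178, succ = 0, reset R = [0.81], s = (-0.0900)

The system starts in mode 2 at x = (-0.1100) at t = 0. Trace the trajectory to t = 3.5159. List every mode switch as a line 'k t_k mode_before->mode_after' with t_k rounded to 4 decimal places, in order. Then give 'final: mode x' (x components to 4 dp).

1 1.5116 2->3
2 2.5442 3->0
final: 0 0.9959

Mode 2: guard c·x = 0.6442 hit at Δt = 1.5116 (t = 1.5116), x⁻ = (0.6442) → reset → x⁺ = (0.8822), jump to mode 3
Mode 3: guard c·x = 0.9052 hit at Δt = 1.0326 (t = 2.5442), x⁻ = (-0.9052) → reset → x⁺ = (-0.8232), jump to mode 0
Mode 0: flow for 0.9717 to horizon, guard not reached → x = (0.9959)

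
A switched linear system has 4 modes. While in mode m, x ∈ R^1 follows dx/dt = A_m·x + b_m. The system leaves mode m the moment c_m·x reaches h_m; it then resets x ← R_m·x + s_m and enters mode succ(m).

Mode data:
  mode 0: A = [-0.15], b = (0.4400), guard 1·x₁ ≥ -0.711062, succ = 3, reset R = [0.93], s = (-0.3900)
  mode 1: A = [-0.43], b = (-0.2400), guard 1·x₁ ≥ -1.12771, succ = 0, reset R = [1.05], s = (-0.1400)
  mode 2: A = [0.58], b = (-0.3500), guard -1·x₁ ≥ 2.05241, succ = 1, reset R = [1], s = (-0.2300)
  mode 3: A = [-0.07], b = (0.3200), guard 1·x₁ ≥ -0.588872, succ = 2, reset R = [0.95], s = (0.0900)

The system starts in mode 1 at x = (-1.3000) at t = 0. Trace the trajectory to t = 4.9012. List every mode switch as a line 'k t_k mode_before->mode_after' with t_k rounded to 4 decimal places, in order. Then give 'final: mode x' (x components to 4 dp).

1 0.6146 1->0
2 1.6511 0->3
3 2.8771 3->2
4 4.4399 2->1
final: 1 -1.9722

Mode 1: guard c·x = -1.1277 hit at Δt = 0.6146 (t = 0.6146), x⁻ = (-1.1277) → reset → x⁺ = (-1.3241), jump to mode 0
Mode 0: guard c·x = -0.7111 hit at Δt = 1.0365 (t = 1.6511), x⁻ = (-0.7111) → reset → x⁺ = (-1.0513), jump to mode 3
Mode 3: guard c·x = -0.5889 hit at Δt = 1.2260 (t = 2.8771), x⁻ = (-0.5889) → reset → x⁺ = (-0.4694), jump to mode 2
Mode 2: guard c·x = 2.0524 hit at Δt = 1.5628 (t = 4.4399), x⁻ = (-2.0524) → reset → x⁺ = (-2.2824), jump to mode 1
Mode 1: flow for 0.4613 to horizon, guard not reached → x = (-1.9722)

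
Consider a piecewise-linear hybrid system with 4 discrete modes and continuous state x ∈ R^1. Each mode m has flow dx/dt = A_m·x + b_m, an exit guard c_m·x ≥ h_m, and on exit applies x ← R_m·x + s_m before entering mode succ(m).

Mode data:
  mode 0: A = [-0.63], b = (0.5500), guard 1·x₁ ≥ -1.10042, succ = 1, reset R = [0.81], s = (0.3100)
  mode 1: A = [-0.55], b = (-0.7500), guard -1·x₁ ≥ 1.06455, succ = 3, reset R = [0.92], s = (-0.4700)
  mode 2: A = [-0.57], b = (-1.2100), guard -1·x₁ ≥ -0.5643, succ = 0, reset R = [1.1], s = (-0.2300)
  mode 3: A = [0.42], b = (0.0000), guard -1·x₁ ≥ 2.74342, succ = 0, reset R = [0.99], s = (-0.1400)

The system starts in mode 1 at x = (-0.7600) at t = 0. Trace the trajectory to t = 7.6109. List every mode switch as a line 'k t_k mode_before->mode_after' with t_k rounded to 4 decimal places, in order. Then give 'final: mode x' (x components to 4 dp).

Mode 1: guard c·x = 1.0646 hit at Δt = 1.2768 (t = 1.2768), x⁻ = (-1.0645) → reset → x⁺ = (-1.4494), jump to mode 3
Mode 3: guard c·x = 2.7434 hit at Δt = 1.5192 (t = 2.7960), x⁻ = (-2.7434) → reset → x⁺ = (-2.8560), jump to mode 0
Mode 0: guard c·x = -1.1004 hit at Δt = 1.0101 (t = 3.8061), x⁻ = (-1.1004) → reset → x⁺ = (-0.5813), jump to mode 1
Mode 1: guard c·x = 1.0646 hit at Δt = 1.7482 (t = 5.5543), x⁻ = (-1.0646) → reset → x⁺ = (-1.4494), jump to mode 3
Mode 3: guard c·x = 2.7434 hit at Δt = 1.5192 (t = 7.0735), x⁻ = (-2.7434) → reset → x⁺ = (-2.8560), jump to mode 0
Mode 0: flow for 0.5374 to horizon, guard not reached → x = (-1.7850)

1 1.2768 1->3
2 2.7960 3->0
3 3.8061 0->1
4 5.5543 1->3
5 7.0735 3->0
final: 0 -1.7850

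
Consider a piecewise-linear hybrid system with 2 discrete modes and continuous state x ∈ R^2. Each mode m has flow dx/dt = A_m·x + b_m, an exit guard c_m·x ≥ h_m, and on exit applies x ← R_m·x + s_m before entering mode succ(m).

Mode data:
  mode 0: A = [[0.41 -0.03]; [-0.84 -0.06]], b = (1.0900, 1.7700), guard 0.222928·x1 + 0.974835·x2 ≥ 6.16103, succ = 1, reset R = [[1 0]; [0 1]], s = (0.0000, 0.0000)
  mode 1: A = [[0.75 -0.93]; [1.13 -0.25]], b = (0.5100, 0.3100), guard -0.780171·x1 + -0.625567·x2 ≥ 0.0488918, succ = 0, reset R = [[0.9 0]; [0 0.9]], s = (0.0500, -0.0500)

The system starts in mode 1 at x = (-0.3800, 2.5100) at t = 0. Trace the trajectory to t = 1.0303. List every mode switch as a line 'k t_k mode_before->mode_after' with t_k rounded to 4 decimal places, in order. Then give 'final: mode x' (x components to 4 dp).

1 0.5100 1->0
final: 0 -1.0576 2.9773

Mode 1: guard c·x = 0.0489 hit at Δt = 0.5100 (t = 0.5100), x⁻ = (-1.5368, 1.8384) → reset → x⁺ = (-1.3331, 1.6046), jump to mode 0
Mode 0: flow for 0.5203 to horizon, guard not reached → x = (-1.0576, 2.9773)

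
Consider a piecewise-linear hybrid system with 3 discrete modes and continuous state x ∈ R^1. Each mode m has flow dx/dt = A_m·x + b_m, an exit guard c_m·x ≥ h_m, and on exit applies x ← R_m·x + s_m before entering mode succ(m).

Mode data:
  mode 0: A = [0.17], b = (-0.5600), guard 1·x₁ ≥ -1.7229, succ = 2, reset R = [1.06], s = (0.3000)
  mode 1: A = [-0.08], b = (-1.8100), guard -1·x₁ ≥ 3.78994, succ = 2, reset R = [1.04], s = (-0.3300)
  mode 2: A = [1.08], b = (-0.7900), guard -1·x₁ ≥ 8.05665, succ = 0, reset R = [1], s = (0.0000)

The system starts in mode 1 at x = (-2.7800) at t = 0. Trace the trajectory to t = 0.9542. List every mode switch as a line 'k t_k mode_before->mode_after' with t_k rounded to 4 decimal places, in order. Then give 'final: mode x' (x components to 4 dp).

Mode 1: guard c·x = 3.7899 hit at Δt = 0.6529 (t = 0.6529), x⁻ = (-3.7899) → reset → x⁺ = (-4.2715), jump to mode 2
Mode 2: flow for 0.3013 to horizon, guard not reached → x = (-6.1956)

1 0.6529 1->2
final: 2 -6.1956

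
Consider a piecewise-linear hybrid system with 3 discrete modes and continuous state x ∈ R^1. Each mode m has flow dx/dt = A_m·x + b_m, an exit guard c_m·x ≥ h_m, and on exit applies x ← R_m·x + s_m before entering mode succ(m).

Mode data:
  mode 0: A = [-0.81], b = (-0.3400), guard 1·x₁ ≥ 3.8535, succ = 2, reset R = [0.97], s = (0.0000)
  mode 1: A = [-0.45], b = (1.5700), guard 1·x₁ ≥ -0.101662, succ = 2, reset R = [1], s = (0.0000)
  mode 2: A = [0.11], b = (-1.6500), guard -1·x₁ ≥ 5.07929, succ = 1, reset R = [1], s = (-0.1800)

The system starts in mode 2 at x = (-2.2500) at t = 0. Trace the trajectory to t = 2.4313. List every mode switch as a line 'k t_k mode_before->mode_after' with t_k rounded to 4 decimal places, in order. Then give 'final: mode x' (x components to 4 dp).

Mode 2: guard c·x = 5.0793 hit at Δt = 1.3807 (t = 1.3807), x⁻ = (-5.0793) → reset → x⁺ = (-5.2593), jump to mode 1
Mode 1: flow for 1.0506 to horizon, guard not reached → x = (-1.9636)

1 1.3807 2->1
final: 1 -1.9636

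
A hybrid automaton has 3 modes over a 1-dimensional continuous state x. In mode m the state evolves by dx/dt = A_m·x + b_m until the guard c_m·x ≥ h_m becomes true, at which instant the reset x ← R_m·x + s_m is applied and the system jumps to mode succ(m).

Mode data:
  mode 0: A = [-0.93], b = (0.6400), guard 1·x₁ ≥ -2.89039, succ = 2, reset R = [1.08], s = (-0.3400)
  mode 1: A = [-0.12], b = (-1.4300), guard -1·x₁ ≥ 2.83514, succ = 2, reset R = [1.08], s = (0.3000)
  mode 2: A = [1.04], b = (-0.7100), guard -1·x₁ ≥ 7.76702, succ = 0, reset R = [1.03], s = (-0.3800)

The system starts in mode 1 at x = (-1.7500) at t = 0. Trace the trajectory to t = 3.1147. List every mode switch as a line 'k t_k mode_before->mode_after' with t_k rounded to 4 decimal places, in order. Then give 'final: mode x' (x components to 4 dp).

Mode 1: guard c·x = 2.8351 hit at Δt = 0.9406 (t = 0.9406), x⁻ = (-2.8351) → reset → x⁺ = (-2.7620), jump to mode 2
Mode 2: guard c·x = 7.7670 hit at Δt = 0.8628 (t = 1.8034), x⁻ = (-7.7670) → reset → x⁺ = (-8.3800), jump to mode 0
Mode 0: guard c·x = -2.8904 hit at Δt = 0.9998 (t = 2.8032), x⁻ = (-2.8904) → reset → x⁺ = (-3.4616), jump to mode 2
Mode 2: flow for 0.3115 to horizon, guard not reached → x = (-5.0472)

1 0.9406 1->2
2 1.8034 2->0
3 2.8032 0->2
final: 2 -5.0472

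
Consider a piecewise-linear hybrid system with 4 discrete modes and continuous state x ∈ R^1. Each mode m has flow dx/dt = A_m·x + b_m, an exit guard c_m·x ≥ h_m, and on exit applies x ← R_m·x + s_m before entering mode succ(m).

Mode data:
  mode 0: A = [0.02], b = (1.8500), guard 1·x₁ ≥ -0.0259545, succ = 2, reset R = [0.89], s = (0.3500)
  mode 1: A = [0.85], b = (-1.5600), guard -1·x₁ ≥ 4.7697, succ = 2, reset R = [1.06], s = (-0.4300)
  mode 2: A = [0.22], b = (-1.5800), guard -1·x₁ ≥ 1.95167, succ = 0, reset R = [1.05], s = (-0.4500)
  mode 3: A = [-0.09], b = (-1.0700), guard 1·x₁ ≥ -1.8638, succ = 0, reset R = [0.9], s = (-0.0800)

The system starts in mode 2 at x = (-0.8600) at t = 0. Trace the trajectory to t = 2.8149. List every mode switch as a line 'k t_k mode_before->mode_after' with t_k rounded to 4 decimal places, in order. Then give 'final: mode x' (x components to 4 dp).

1 0.5786 2->0
2 1.9341 0->2
final: 2 -1.1388

Mode 2: guard c·x = 1.9517 hit at Δt = 0.5786 (t = 0.5786), x⁻ = (-1.9517) → reset → x⁺ = (-2.4993), jump to mode 0
Mode 0: guard c·x = -0.0260 hit at Δt = 1.3555 (t = 1.9341), x⁻ = (-0.0260) → reset → x⁺ = (0.3269), jump to mode 2
Mode 2: flow for 0.8808 to horizon, guard not reached → x = (-1.1388)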